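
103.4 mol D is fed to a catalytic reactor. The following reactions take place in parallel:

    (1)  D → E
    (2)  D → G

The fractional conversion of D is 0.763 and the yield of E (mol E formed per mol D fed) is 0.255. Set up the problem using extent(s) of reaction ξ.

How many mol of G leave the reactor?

52.5 mol

Yield of E: 1ξ₁ / 103.4 = 0.255 → ξ₁ = 26.37 mol.
Conversion of D: 1ξ₁ + 1ξ₂ = 0.763 × 103.4 = 78.89 → ξ₂ = 52.53 mol.
Outlet amounts (n = n₀ + Σ ν·ξ):
  D: 103.4 − 1(26.37) − 1(52.53) = 24.51
  E: 0 + 1(26.37) = 26.37
  G: 0 + 1(52.53) = 52.53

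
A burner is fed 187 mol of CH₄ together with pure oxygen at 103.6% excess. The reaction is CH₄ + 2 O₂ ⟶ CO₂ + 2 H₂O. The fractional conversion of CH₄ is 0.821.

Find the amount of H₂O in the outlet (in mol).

Stoichiometric O₂ = 2 × 187 = 374 mol; O₂ fed = 374 × 2.036 = 761.5 mol.
Fuel reacted = 0.821 × 187 → ξ = 153.5 mol.
Outlet (n = n₀ + ν ξ):
  CH₄: 187 − 1(153.5) = 33.47
  O₂: 761.5 − 2(153.5) = 454.4
  CO₂: 0 + 1(153.5) = 153.5
  H₂O: 0 + 2(153.5) = 307.1

307 mol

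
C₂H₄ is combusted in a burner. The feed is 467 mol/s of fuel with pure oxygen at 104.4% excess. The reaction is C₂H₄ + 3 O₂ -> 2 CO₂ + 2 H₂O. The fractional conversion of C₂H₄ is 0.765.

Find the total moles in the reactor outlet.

3330 mol/s

Stoichiometric O₂ = 3 × 467 = 1401 mol/s; O₂ fed = 1401 × 2.044 = 2864 mol/s.
Fuel reacted = 0.765 × 467 → ξ = 357.3 mol/s.
Outlet (n = n₀ + ν ξ):
  C₂H₄: 467 − 1(357.3) = 109.7
  O₂: 2864 − 3(357.3) = 1792
  CO₂: 0 + 2(357.3) = 714.5
  H₂O: 0 + 2(357.3) = 714.5
Total out = 109.7 + 1792 + 714.5 + 714.5 = 3331 mol/s.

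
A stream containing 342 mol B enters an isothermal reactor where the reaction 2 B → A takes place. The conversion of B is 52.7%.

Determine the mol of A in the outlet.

B reacted = 0.527 × 342 = 180.2 mol; ν_B = −2, so ξ = 180.2/2 = 90.12 mol.
Outlet amounts (n = n₀ + ν ξ):
  B: 342 − 2(90.12) = 161.8
  A: 0 + 1(90.12) = 90.12

90.1 mol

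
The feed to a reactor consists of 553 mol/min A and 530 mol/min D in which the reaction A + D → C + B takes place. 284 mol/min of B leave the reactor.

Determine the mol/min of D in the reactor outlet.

For B: n = n₀ + 1ξ → 284 = 0 + 1ξ, giving ξ = 284 mol/min.
Outlet amounts (n = n₀ + ν ξ):
  A: 553 − 1(284) = 269
  D: 530 − 1(284) = 246
  C: 0 + 1(284) = 284
  B: 0 + 1(284) = 284

246 mol/min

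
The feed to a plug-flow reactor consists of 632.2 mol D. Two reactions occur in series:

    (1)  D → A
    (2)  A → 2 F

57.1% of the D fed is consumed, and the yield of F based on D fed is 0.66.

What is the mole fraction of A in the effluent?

0.181

Conversion of D: D consumed = 1ξ₁ = 0.571 × 632.2 → ξ₁ = 361 mol.
Yield of F: 2ξ₂ / 632.2 = 0.66 → ξ₂ = 208.6 mol.
Outlet amounts (n = n₀ + Σ ν·ξ):
  D: 632.2 − 1(361) = 271.2
  A: 0 + 1(361) − 1(208.6) = 152.4
  F: 0 + 2(208.6) = 417.3
Total out = 840.8 mol; y_A = 152.4 / 840.8 = 0.1812.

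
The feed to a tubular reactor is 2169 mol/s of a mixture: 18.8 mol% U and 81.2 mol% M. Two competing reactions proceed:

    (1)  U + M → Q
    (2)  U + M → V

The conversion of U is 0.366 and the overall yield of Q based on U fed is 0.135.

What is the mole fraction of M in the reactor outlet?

0.798

Yield of Q: 1ξ₁ / 407.8 = 0.135 → ξ₁ = 55.05 mol/s.
Conversion of U: 1ξ₁ + 1ξ₂ = 0.366 × 407.8 = 149.2 → ξ₂ = 94.2 mol/s.
Outlet amounts (n = n₀ + Σ ν·ξ):
  U: 407.8 − 1(55.05) − 1(94.2) = 258.5
  M: 1761 − 1(55.05) − 1(94.2) = 1612
  Q: 0 + 1(55.05) = 55.05
  V: 0 + 1(94.2) = 94.2
Total out = 2020 mol/s; y_M = 1612 / 2020 = 0.7981.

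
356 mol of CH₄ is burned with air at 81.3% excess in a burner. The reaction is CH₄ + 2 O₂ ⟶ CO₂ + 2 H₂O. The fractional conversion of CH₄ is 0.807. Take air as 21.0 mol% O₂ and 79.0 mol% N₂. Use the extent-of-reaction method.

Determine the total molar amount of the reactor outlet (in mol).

Stoichiometric O₂ = 2 × 356 = 712 mol; O₂ fed = 712 × 1.813 = 1291 mol.
N₂ fed = 1291 × 79/21 = 4856 mol.
Fuel reacted = 0.807 × 356 → ξ = 287.3 mol.
Outlet (n = n₀ + ν ξ):
  CH₄: 356 − 1(287.3) = 68.71
  O₂: 1291 − 2(287.3) = 716.3
  N₂: 4856 (inert)
  CO₂: 0 + 1(287.3) = 287.3
  H₂O: 0 + 2(287.3) = 574.6
Total out = 68.71 + 716.3 + 4856 + 287.3 + 574.6 = 6503 mol.

6500 mol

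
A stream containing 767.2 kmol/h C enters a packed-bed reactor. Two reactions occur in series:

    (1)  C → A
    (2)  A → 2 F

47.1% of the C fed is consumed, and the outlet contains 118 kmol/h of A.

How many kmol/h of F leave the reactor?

Conversion of C: C consumed = 1ξ₁ = 0.471 × 767.2 → ξ₁ = 361.4 kmol/h.
A balance: n_A = 0 + 1ξ₁ − 1ξ₂ = 118 → ξ₂ = (1·361.4 − 118)/1 = 243.4 kmol/h.
Outlet amounts (n = n₀ + Σ ν·ξ):
  C: 767.2 − 1(361.4) = 405.8
  A: 0 + 1(361.4) − 1(243.4) = 118
  F: 0 + 2(243.4) = 486.7

487 kmol/h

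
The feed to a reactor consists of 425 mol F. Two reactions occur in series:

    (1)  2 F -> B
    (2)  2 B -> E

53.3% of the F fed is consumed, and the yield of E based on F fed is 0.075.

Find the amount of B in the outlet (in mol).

Conversion of F: F consumed = 2ξ₁ = 0.533 × 425 → ξ₁ = 113.3 mol.
Yield of E: 1ξ₂ / 425 = 0.075 → ξ₂ = 31.88 mol.
Outlet amounts (n = n₀ + Σ ν·ξ):
  F: 425 − 2(113.3) = 198.5
  B: 0 + 1(113.3) − 2(31.88) = 49.51
  E: 0 + 1(31.88) = 31.88

49.5 mol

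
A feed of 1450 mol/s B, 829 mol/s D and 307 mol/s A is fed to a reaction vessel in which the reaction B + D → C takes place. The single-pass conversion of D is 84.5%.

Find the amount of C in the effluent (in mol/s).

701 mol/s

D reacted = 0.845 × 829 = 700.5 mol/s; ν_D = −1, so ξ = 700.5/1 = 700.5 mol/s.
Outlet amounts (n = n₀ + ν ξ):
  B: 1450 − 1(700.5) = 749.5
  D: 829 − 1(700.5) = 128.5
  C: 0 + 1(700.5) = 700.5
  A: 307 (inert)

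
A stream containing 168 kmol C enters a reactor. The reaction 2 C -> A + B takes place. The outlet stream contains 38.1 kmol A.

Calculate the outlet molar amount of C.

For A: n = n₀ + 1ξ → 38.1 = 0 + 1ξ, giving ξ = 38.1 kmol.
Outlet amounts (n = n₀ + ν ξ):
  C: 168 − 2(38.1) = 91.8
  A: 0 + 1(38.1) = 38.1
  B: 0 + 1(38.1) = 38.1

91.8 kmol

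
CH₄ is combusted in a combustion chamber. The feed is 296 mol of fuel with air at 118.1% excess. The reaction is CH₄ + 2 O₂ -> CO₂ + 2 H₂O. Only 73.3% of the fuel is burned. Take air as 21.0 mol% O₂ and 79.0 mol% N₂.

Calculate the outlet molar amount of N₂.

4860 mol

Stoichiometric O₂ = 2 × 296 = 592 mol; O₂ fed = 592 × 2.181 = 1291 mol.
N₂ fed = 1291 × 79/21 = 4857 mol.
Fuel reacted = 0.733 × 296 → ξ = 217 mol.
Outlet (n = n₀ + ν ξ):
  CH₄: 296 − 1(217) = 79.03
  O₂: 1291 − 2(217) = 857.2
  N₂: 4857 (inert)
  CO₂: 0 + 1(217) = 217
  H₂O: 0 + 2(217) = 433.9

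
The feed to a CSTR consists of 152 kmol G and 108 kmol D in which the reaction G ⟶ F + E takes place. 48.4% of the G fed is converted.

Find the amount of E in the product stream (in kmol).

73.6 kmol

G reacted = 0.484 × 152 = 73.57 kmol; ν_G = −1, so ξ = 73.57/1 = 73.57 kmol.
Outlet amounts (n = n₀ + ν ξ):
  G: 152 − 1(73.57) = 78.43
  F: 0 + 1(73.57) = 73.57
  E: 0 + 1(73.57) = 73.57
  D: 108 (inert)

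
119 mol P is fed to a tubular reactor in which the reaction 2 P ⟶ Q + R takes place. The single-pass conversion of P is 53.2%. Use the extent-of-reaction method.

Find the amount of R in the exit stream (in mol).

P reacted = 0.532 × 119 = 63.31 mol; ν_P = −2, so ξ = 63.31/2 = 31.65 mol.
Outlet amounts (n = n₀ + ν ξ):
  P: 119 − 2(31.65) = 55.69
  Q: 0 + 1(31.65) = 31.65
  R: 0 + 1(31.65) = 31.65

31.7 mol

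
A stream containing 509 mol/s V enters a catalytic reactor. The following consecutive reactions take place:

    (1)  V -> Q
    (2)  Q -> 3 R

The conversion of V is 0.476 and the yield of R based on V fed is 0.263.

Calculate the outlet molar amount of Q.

Conversion of V: V consumed = 1ξ₁ = 0.476 × 509 → ξ₁ = 242.3 mol/s.
Yield of R: 3ξ₂ / 509 = 0.263 → ξ₂ = 44.62 mol/s.
Outlet amounts (n = n₀ + Σ ν·ξ):
  V: 509 − 1(242.3) = 266.7
  Q: 0 + 1(242.3) − 1(44.62) = 197.7
  R: 0 + 3(44.62) = 133.9

198 mol/s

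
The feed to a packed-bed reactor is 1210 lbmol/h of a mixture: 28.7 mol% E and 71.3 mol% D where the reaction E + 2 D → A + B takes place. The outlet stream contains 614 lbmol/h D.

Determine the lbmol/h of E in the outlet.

For D: n = n₀ − 2ξ → 614 = 862.7 − 2ξ, giving ξ = 124.4 lbmol/h.
Outlet amounts (n = n₀ + ν ξ):
  E: 347.3 − 1(124.4) = 222.9
  D: 862.7 − 2(124.4) = 614
  A: 0 + 1(124.4) = 124.4
  B: 0 + 1(124.4) = 124.4

223 lbmol/h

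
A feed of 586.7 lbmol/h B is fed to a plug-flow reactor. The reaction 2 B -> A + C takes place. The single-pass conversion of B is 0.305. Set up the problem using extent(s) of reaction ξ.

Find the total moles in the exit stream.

B reacted = 0.305 × 586.7 = 178.9 lbmol/h; ν_B = −2, so ξ = 178.9/2 = 89.47 lbmol/h.
Outlet amounts (n = n₀ + ν ξ):
  B: 586.7 − 2(89.47) = 407.8
  A: 0 + 1(89.47) = 89.47
  C: 0 + 1(89.47) = 89.47
Total out = 407.8 + 89.47 + 89.47 = 586.7 lbmol/h.

587 lbmol/h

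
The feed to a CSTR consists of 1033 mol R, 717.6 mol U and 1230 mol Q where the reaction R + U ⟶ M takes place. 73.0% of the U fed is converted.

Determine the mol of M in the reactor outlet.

524 mol

U reacted = 0.73 × 717.6 = 523.8 mol; ν_U = −1, so ξ = 523.8/1 = 523.8 mol.
Outlet amounts (n = n₀ + ν ξ):
  R: 1033 − 1(523.8) = 509.2
  U: 717.6 − 1(523.8) = 193.8
  M: 0 + 1(523.8) = 523.8
  Q: 1230 (inert)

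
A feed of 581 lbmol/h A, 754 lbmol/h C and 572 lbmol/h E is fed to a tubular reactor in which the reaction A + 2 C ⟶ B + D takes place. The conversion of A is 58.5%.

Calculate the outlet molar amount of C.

A reacted = 0.585 × 581 = 339.9 lbmol/h; ν_A = −1, so ξ = 339.9/1 = 339.9 lbmol/h.
Outlet amounts (n = n₀ + ν ξ):
  A: 581 − 1(339.9) = 241.1
  C: 754 − 2(339.9) = 74.23
  B: 0 + 1(339.9) = 339.9
  D: 0 + 1(339.9) = 339.9
  E: 572 (inert)

74.2 lbmol/h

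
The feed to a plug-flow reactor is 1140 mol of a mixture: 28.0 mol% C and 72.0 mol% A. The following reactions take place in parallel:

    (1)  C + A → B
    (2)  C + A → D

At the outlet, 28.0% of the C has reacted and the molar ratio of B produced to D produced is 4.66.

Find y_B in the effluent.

Conversion of C: C consumed = 0.28 × 319.2 = 89.38 mol = 1ξ₁ + 1ξ₂.
Selectivity: 1ξ₁ / (1ξ₂) = 4.66 → ξ₁ = 4.66 ξ₂.
Substitute: (1·4.66 + 1) ξ₂ = 89.38 → ξ₂ = 15.79 mol, ξ₁ = 73.59 mol.
Outlet amounts (n = n₀ + Σ ν·ξ):
  C: 319.2 − 1(73.59) − 1(15.79) = 229.8
  A: 820.8 − 1(73.59) − 1(15.79) = 731.4
  B: 0 + 1(73.59) = 73.59
  D: 0 + 1(15.79) = 15.79
Total out = 1051 mol; y_B = 73.59 / 1051 = 0.07004.

0.07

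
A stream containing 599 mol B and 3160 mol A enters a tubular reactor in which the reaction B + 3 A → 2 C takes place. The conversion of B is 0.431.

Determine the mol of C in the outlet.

516 mol

B reacted = 0.431 × 599 = 258.2 mol; ν_B = −1, so ξ = 258.2/1 = 258.2 mol.
Outlet amounts (n = n₀ + ν ξ):
  B: 599 − 1(258.2) = 340.8
  A: 3160 − 3(258.2) = 2385
  C: 0 + 2(258.2) = 516.3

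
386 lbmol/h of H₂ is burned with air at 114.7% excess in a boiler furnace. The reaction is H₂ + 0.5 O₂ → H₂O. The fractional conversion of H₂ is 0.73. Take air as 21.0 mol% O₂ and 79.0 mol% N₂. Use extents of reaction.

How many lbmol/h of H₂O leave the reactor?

Stoichiometric O₂ = 0.5 × 386 = 193 lbmol/h; O₂ fed = 193 × 2.147 = 414.4 lbmol/h.
N₂ fed = 414.4 × 79/21 = 1559 lbmol/h.
Fuel reacted = 0.73 × 386 → ξ = 281.8 lbmol/h.
Outlet (n = n₀ + ν ξ):
  H₂: 386 − 1(281.8) = 104.2
  O₂: 414.4 − 0.5(281.8) = 273.5
  N₂: 1559 (inert)
  H₂O: 0 + 1(281.8) = 281.8

282 lbmol/h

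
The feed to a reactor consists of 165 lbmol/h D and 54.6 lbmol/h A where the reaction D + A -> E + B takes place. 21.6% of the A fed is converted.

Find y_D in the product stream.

0.698

A reacted = 0.216 × 54.6 = 11.79 lbmol/h; ν_A = −1, so ξ = 11.79/1 = 11.79 lbmol/h.
Outlet amounts (n = n₀ + ν ξ):
  D: 165 − 1(11.79) = 153.2
  A: 54.6 − 1(11.79) = 42.81
  E: 0 + 1(11.79) = 11.79
  B: 0 + 1(11.79) = 11.79
Total out = 219.6 lbmol/h; y_D = 153.2 / 219.6 = 0.6977.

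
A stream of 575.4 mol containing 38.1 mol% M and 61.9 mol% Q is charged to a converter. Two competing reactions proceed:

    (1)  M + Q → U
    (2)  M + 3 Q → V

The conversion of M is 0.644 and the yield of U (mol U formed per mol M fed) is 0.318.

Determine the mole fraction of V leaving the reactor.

Yield of U: 1ξ₁ / 219.2 = 0.318 → ξ₁ = 69.71 mol.
Conversion of M: 1ξ₁ + 1ξ₂ = 0.644 × 219.2 = 141.2 → ξ₂ = 71.47 mol.
Outlet amounts (n = n₀ + Σ ν·ξ):
  M: 219.2 − 1(69.71) − 1(71.47) = 78.04
  Q: 356.2 − 1(69.71) − 3(71.47) = 72.05
  U: 0 + 1(69.71) = 69.71
  V: 0 + 1(71.47) = 71.47
Total out = 291.3 mol; y_V = 71.47 / 291.3 = 0.2454.

0.245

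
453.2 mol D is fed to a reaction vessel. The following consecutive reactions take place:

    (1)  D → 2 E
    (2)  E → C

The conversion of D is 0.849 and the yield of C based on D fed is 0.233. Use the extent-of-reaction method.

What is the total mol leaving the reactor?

838 mol

Conversion of D: D consumed = 1ξ₁ = 0.849 × 453.2 → ξ₁ = 384.8 mol.
Yield of C: 1ξ₂ / 453.2 = 0.233 → ξ₂ = 105.6 mol.
Outlet amounts (n = n₀ + Σ ν·ξ):
  D: 453.2 − 1(384.8) = 68.43
  E: 0 + 2(384.8) − 1(105.6) = 663.9
  C: 0 + 1(105.6) = 105.6
Total out = 68.43 + 663.9 + 105.6 = 838 mol.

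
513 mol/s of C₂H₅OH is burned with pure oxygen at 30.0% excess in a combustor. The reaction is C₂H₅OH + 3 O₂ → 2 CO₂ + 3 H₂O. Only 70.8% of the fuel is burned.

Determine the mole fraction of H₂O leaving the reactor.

Stoichiometric O₂ = 3 × 513 = 1539 mol/s; O₂ fed = 1539 × 1.300 = 2001 mol/s.
Fuel reacted = 0.708 × 513 → ξ = 363.2 mol/s.
Outlet (n = n₀ + ν ξ):
  C₂H₅OH: 513 − 1(363.2) = 149.8
  O₂: 2001 − 3(363.2) = 911.1
  CO₂: 0 + 2(363.2) = 726.4
  H₂O: 0 + 3(363.2) = 1090
Total out = 2877 mol/s; y_H₂O = 1090 / 2877 = 0.3787.

0.379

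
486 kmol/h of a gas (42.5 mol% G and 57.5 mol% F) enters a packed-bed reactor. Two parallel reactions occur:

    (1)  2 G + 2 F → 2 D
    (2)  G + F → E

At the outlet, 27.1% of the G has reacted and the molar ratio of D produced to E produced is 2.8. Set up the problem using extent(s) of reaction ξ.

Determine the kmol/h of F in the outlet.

223 kmol/h

Conversion of G: G consumed = 0.271 × 206.6 = 55.98 kmol/h = 2ξ₁ + 1ξ₂.
Selectivity: 2ξ₁ / (1ξ₂) = 2.8 → ξ₁ = 1.4 ξ₂.
Substitute: (2·1.4 + 1) ξ₂ = 55.98 → ξ₂ = 14.73 kmol/h, ξ₁ = 20.62 kmol/h.
Outlet amounts (n = n₀ + Σ ν·ξ):
  G: 206.6 − 2(20.62) − 1(14.73) = 150.6
  F: 279.4 − 2(20.62) − 1(14.73) = 223.5
  D: 0 + 2(20.62) = 41.24
  E: 0 + 1(14.73) = 14.73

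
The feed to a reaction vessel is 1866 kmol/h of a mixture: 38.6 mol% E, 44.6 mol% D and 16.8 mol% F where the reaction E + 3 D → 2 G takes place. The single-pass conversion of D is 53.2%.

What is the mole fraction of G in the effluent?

0.188

D reacted = 0.532 × 832.2 = 442.7 kmol/h; ν_D = −3, so ξ = 442.7/3 = 147.6 kmol/h.
Outlet amounts (n = n₀ + ν ξ):
  E: 720.3 − 1(147.6) = 572.7
  D: 832.2 − 3(147.6) = 389.5
  G: 0 + 2(147.6) = 295.2
  F: 313.5 (inert)
Total out = 1571 kmol/h; y_G = 295.2 / 1571 = 0.1879.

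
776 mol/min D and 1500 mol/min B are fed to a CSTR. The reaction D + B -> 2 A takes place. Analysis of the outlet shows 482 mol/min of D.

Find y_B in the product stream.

For D: n = n₀ − 1ξ → 482 = 776 − 1ξ, giving ξ = 294 mol/min.
Outlet amounts (n = n₀ + ν ξ):
  D: 776 − 1(294) = 482
  B: 1500 − 1(294) = 1206
  A: 0 + 2(294) = 588
Total out = 2276 mol/min; y_B = 1206 / 2276 = 0.5299.

0.53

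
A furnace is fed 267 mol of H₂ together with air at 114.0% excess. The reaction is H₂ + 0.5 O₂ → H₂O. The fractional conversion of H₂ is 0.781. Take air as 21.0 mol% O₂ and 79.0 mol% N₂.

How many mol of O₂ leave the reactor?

181 mol

Stoichiometric O₂ = 0.5 × 267 = 133.5 mol; O₂ fed = 133.5 × 2.140 = 285.7 mol.
N₂ fed = 285.7 × 79/21 = 1075 mol.
Fuel reacted = 0.781 × 267 → ξ = 208.5 mol.
Outlet (n = n₀ + ν ξ):
  H₂: 267 − 1(208.5) = 58.47
  O₂: 285.7 − 0.5(208.5) = 181.4
  N₂: 1075 (inert)
  H₂O: 0 + 1(208.5) = 208.5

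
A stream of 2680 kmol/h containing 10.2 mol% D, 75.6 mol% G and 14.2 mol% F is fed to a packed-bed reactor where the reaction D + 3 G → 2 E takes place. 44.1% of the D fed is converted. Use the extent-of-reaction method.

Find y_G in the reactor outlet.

D reacted = 0.441 × 273.4 = 120.6 kmol/h; ν_D = −1, so ξ = 120.6/1 = 120.6 kmol/h.
Outlet amounts (n = n₀ + ν ξ):
  D: 273.4 − 1(120.6) = 152.8
  G: 2026 − 3(120.6) = 1664
  E: 0 + 2(120.6) = 241.1
  F: 380.6 (inert)
Total out = 2439 kmol/h; y_G = 1664 / 2439 = 0.6824.

0.682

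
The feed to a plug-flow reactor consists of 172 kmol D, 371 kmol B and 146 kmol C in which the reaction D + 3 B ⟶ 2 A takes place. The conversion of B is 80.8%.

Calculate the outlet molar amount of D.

B reacted = 0.808 × 371 = 299.8 kmol; ν_B = −3, so ξ = 299.8/3 = 99.92 kmol.
Outlet amounts (n = n₀ + ν ξ):
  D: 172 − 1(99.92) = 72.08
  B: 371 − 3(99.92) = 71.23
  A: 0 + 2(99.92) = 199.8
  C: 146 (inert)

72.1 kmol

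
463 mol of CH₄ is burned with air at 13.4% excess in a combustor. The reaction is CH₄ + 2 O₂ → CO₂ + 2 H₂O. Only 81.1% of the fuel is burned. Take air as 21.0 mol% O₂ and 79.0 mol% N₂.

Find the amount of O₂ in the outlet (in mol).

299 mol

Stoichiometric O₂ = 2 × 463 = 926 mol; O₂ fed = 926 × 1.134 = 1050 mol.
N₂ fed = 1050 × 79/21 = 3950 mol.
Fuel reacted = 0.811 × 463 → ξ = 375.5 mol.
Outlet (n = n₀ + ν ξ):
  CH₄: 463 − 1(375.5) = 87.51
  O₂: 1050 − 2(375.5) = 299.1
  N₂: 3950 (inert)
  CO₂: 0 + 1(375.5) = 375.5
  H₂O: 0 + 2(375.5) = 751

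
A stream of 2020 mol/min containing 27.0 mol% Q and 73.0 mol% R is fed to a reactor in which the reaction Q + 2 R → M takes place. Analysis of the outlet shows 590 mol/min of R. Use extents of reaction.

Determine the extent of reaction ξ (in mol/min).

For R: n = n₀ − 2ξ → 590 = 1475 − 2ξ, giving ξ = 442.3 mol/min.
Outlet amounts (n = n₀ + ν ξ):
  Q: 545.4 − 1(442.3) = 103.1
  R: 1475 − 2(442.3) = 590
  M: 0 + 1(442.3) = 442.3

ξ = 442 mol/min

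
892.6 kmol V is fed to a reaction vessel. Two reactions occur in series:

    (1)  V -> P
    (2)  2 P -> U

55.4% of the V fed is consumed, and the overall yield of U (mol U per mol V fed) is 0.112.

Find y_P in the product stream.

0.372

Conversion of V: V consumed = 1ξ₁ = 0.554 × 892.6 → ξ₁ = 494.5 kmol.
Yield of U: 1ξ₂ / 892.6 = 0.112 → ξ₂ = 99.97 kmol.
Outlet amounts (n = n₀ + Σ ν·ξ):
  V: 892.6 − 1(494.5) = 398.1
  P: 0 + 1(494.5) − 2(99.97) = 294.6
  U: 0 + 1(99.97) = 99.97
Total out = 792.6 kmol; y_P = 294.6 / 792.6 = 0.3716.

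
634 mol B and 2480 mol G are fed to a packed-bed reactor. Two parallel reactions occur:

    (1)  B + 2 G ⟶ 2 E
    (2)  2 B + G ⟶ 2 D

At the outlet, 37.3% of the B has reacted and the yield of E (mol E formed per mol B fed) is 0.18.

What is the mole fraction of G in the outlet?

0.767

Yield of E: 2ξ₁ / 634 = 0.18 → ξ₁ = 57.06 mol.
Conversion of B: 1ξ₁ + 2ξ₂ = 0.373 × 634 = 236.5 → ξ₂ = 89.71 mol.
Outlet amounts (n = n₀ + Σ ν·ξ):
  B: 634 − 1(57.06) − 2(89.71) = 397.5
  G: 2480 − 2(57.06) − 1(89.71) = 2276
  E: 0 + 2(57.06) = 114.1
  D: 0 + 2(89.71) = 179.4
Total out = 2967 mol; y_G = 2276 / 2967 = 0.7671.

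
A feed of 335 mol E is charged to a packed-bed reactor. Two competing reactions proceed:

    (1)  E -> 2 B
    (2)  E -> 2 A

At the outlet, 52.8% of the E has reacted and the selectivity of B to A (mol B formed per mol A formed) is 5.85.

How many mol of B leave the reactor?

302 mol

Conversion of E: E consumed = 0.528 × 335 = 176.9 mol = 1ξ₁ + 1ξ₂.
Selectivity: 2ξ₁ / (2ξ₂) = 5.85 → ξ₁ = 5.85 ξ₂.
Substitute: (1·5.85 + 1) ξ₂ = 176.9 → ξ₂ = 25.82 mol, ξ₁ = 151.1 mol.
Outlet amounts (n = n₀ + Σ ν·ξ):
  E: 335 − 1(151.1) − 1(25.82) = 158.1
  B: 0 + 2(151.1) = 302.1
  A: 0 + 2(25.82) = 51.64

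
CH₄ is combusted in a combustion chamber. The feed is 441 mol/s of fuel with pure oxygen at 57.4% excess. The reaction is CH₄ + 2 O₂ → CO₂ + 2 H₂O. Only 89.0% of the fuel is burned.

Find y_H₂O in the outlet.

0.429

Stoichiometric O₂ = 2 × 441 = 882 mol/s; O₂ fed = 882 × 1.574 = 1388 mol/s.
Fuel reacted = 0.89 × 441 → ξ = 392.5 mol/s.
Outlet (n = n₀ + ν ξ):
  CH₄: 441 − 1(392.5) = 48.51
  O₂: 1388 − 2(392.5) = 603.3
  CO₂: 0 + 1(392.5) = 392.5
  H₂O: 0 + 2(392.5) = 785
Total out = 1829 mol/s; y_H₂O = 785 / 1829 = 0.4291.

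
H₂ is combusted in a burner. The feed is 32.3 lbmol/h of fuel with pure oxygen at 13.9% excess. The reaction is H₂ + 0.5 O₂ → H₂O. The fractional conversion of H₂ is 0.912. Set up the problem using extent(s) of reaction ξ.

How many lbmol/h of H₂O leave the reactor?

Stoichiometric O₂ = 0.5 × 32.3 = 16.15 lbmol/h; O₂ fed = 16.15 × 1.139 = 18.39 lbmol/h.
Fuel reacted = 0.912 × 32.3 → ξ = 29.46 lbmol/h.
Outlet (n = n₀ + ν ξ):
  H₂: 32.3 − 1(29.46) = 2.842
  O₂: 18.39 − 0.5(29.46) = 3.666
  H₂O: 0 + 1(29.46) = 29.46

29.5 lbmol/h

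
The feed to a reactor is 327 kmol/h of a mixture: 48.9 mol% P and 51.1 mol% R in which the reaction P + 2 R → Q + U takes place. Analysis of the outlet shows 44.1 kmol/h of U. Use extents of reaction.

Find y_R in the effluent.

0.279

For U: n = n₀ + 1ξ → 44.1 = 0 + 1ξ, giving ξ = 44.1 kmol/h.
Outlet amounts (n = n₀ + ν ξ):
  P: 159.9 − 1(44.1) = 115.8
  R: 167.1 − 2(44.1) = 78.9
  Q: 0 + 1(44.1) = 44.1
  U: 0 + 1(44.1) = 44.1
Total out = 282.9 kmol/h; y_R = 78.9 / 282.9 = 0.2789.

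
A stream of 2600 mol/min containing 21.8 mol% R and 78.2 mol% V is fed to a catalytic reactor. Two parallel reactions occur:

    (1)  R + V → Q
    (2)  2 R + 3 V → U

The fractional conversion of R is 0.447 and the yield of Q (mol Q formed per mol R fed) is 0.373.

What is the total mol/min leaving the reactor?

2300 mol/min

Yield of Q: 1ξ₁ / 566.8 = 0.373 → ξ₁ = 211.4 mol/min.
Conversion of R: 1ξ₁ + 2ξ₂ = 0.447 × 566.8 = 253.4 → ξ₂ = 20.97 mol/min.
Outlet amounts (n = n₀ + Σ ν·ξ):
  R: 566.8 − 1(211.4) − 2(20.97) = 313.4
  V: 2033 − 1(211.4) − 3(20.97) = 1759
  Q: 0 + 1(211.4) = 211.4
  U: 0 + 1(20.97) = 20.97
Total out = 313.4 + 1759 + 211.4 + 20.97 = 2305 mol/min.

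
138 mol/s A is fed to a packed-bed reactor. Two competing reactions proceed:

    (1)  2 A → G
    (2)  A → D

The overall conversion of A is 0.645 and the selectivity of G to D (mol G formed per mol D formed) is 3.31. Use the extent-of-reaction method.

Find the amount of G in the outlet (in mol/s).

38.7 mol/s

Conversion of A: A consumed = 0.645 × 138 = 89.01 mol/s = 2ξ₁ + 1ξ₂.
Selectivity: 1ξ₁ / (1ξ₂) = 3.31 → ξ₁ = 3.31 ξ₂.
Substitute: (2·3.31 + 1) ξ₂ = 89.01 → ξ₂ = 11.68 mol/s, ξ₁ = 38.66 mol/s.
Outlet amounts (n = n₀ + Σ ν·ξ):
  A: 138 − 2(38.66) − 1(11.68) = 48.99
  G: 0 + 1(38.66) = 38.66
  D: 0 + 1(11.68) = 11.68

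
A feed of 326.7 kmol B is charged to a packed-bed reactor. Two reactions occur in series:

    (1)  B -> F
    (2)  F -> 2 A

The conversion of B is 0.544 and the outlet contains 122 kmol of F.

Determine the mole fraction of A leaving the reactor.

Conversion of B: B consumed = 1ξ₁ = 0.544 × 326.7 → ξ₁ = 177.7 kmol.
F balance: n_F = 0 + 1ξ₁ − 1ξ₂ = 122 → ξ₂ = (1·177.7 − 122)/1 = 55.72 kmol.
Outlet amounts (n = n₀ + Σ ν·ξ):
  B: 326.7 − 1(177.7) = 149
  F: 0 + 1(177.7) − 1(55.72) = 122
  A: 0 + 2(55.72) = 111.4
Total out = 382.4 kmol; y_A = 111.4 / 382.4 = 0.2914.

0.291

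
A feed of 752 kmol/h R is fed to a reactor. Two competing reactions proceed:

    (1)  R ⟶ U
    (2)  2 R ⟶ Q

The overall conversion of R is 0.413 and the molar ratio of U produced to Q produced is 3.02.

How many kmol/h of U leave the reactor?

187 kmol/h

Conversion of R: R consumed = 0.413 × 752 = 310.6 kmol/h = 1ξ₁ + 2ξ₂.
Selectivity: 1ξ₁ / (1ξ₂) = 3.02 → ξ₁ = 3.02 ξ₂.
Substitute: (1·3.02 + 2) ξ₂ = 310.6 → ξ₂ = 61.87 kmol/h, ξ₁ = 186.8 kmol/h.
Outlet amounts (n = n₀ + Σ ν·ξ):
  R: 752 − 1(186.8) − 2(61.87) = 441.4
  U: 0 + 1(186.8) = 186.8
  Q: 0 + 1(61.87) = 61.87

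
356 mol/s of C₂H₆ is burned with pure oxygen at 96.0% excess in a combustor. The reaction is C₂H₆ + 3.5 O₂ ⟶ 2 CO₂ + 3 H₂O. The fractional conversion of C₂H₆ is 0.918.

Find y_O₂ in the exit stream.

Stoichiometric O₂ = 3.5 × 356 = 1246 mol/s; O₂ fed = 1246 × 1.960 = 2442 mol/s.
Fuel reacted = 0.918 × 356 → ξ = 326.8 mol/s.
Outlet (n = n₀ + ν ξ):
  C₂H₆: 356 − 1(326.8) = 29.19
  O₂: 2442 − 3.5(326.8) = 1298
  CO₂: 0 + 2(326.8) = 653.6
  H₂O: 0 + 3(326.8) = 980.4
Total out = 2962 mol/s; y_O₂ = 1298 / 2962 = 0.4384.

0.438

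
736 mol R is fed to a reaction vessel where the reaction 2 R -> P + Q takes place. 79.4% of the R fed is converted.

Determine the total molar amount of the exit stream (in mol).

R reacted = 0.794 × 736 = 584.4 mol; ν_R = −2, so ξ = 584.4/2 = 292.2 mol.
Outlet amounts (n = n₀ + ν ξ):
  R: 736 − 2(292.2) = 151.6
  P: 0 + 1(292.2) = 292.2
  Q: 0 + 1(292.2) = 292.2
Total out = 151.6 + 292.2 + 292.2 = 736 mol.

736 mol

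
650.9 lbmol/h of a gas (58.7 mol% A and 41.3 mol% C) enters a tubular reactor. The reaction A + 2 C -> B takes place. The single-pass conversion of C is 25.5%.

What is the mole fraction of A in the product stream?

0.597

C reacted = 0.255 × 268.8 = 68.55 lbmol/h; ν_C = −2, so ξ = 68.55/2 = 34.27 lbmol/h.
Outlet amounts (n = n₀ + ν ξ):
  A: 382.1 − 1(34.27) = 347.8
  C: 268.8 − 2(34.27) = 200.3
  B: 0 + 1(34.27) = 34.27
Total out = 582.4 lbmol/h; y_A = 347.8 / 582.4 = 0.5972.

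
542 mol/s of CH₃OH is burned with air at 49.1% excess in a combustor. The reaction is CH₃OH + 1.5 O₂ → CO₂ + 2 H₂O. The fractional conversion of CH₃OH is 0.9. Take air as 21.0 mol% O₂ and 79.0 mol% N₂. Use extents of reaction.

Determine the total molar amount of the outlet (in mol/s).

6560 mol/s

Stoichiometric O₂ = 1.5 × 542 = 813 mol/s; O₂ fed = 813 × 1.491 = 1212 mol/s.
N₂ fed = 1212 × 79/21 = 4560 mol/s.
Fuel reacted = 0.9 × 542 → ξ = 487.8 mol/s.
Outlet (n = n₀ + ν ξ):
  CH₃OH: 542 − 1(487.8) = 54.2
  O₂: 1212 − 1.5(487.8) = 480.5
  N₂: 4560 (inert)
  CO₂: 0 + 1(487.8) = 487.8
  H₂O: 0 + 2(487.8) = 975.6
Total out = 54.2 + 480.5 + 4560 + 487.8 + 975.6 = 6558 mol/s.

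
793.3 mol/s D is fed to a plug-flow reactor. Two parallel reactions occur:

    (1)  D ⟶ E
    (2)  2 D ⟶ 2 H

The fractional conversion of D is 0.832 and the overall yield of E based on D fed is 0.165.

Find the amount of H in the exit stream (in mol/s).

Yield of E: 1ξ₁ / 793.3 = 0.165 → ξ₁ = 130.9 mol/s.
Conversion of D: 1ξ₁ + 2ξ₂ = 0.832 × 793.3 = 660 → ξ₂ = 264.6 mol/s.
Outlet amounts (n = n₀ + Σ ν·ξ):
  D: 793.3 − 1(130.9) − 2(264.6) = 133.3
  E: 0 + 1(130.9) = 130.9
  H: 0 + 2(264.6) = 529.1

529 mol/s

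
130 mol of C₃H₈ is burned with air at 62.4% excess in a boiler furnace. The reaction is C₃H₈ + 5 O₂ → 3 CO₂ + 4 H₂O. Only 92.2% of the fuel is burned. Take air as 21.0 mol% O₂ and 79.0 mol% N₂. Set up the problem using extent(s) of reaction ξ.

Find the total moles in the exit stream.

5280 mol

Stoichiometric O₂ = 5 × 130 = 650 mol; O₂ fed = 650 × 1.624 = 1056 mol.
N₂ fed = 1056 × 79/21 = 3971 mol.
Fuel reacted = 0.922 × 130 → ξ = 119.9 mol.
Outlet (n = n₀ + ν ξ):
  C₃H₈: 130 − 1(119.9) = 10.14
  O₂: 1056 − 5(119.9) = 456.3
  N₂: 3971 (inert)
  CO₂: 0 + 3(119.9) = 359.6
  H₂O: 0 + 4(119.9) = 479.4
Total out = 10.14 + 456.3 + 3971 + 359.6 + 479.4 = 5277 mol.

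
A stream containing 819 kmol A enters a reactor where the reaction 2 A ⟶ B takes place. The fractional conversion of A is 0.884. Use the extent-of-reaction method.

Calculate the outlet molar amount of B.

A reacted = 0.884 × 819 = 724 kmol; ν_A = −2, so ξ = 724/2 = 362 kmol.
Outlet amounts (n = n₀ + ν ξ):
  A: 819 − 2(362) = 95
  B: 0 + 1(362) = 362

362 kmol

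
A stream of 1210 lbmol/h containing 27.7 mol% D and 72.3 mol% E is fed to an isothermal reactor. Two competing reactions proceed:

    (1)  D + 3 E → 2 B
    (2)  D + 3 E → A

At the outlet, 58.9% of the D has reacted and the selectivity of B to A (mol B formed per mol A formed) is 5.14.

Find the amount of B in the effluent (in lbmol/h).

284 lbmol/h

Conversion of D: D consumed = 0.589 × 335.2 = 197.4 lbmol/h = 1ξ₁ + 1ξ₂.
Selectivity: 2ξ₁ / (1ξ₂) = 5.14 → ξ₁ = 2.57 ξ₂.
Substitute: (1·2.57 + 1) ξ₂ = 197.4 → ξ₂ = 55.3 lbmol/h, ξ₁ = 142.1 lbmol/h.
Outlet amounts (n = n₀ + Σ ν·ξ):
  D: 335.2 − 1(142.1) − 1(55.3) = 137.8
  E: 874.8 − 3(142.1) − 3(55.3) = 282.6
  B: 0 + 2(142.1) = 284.2
  A: 0 + 1(55.3) = 55.3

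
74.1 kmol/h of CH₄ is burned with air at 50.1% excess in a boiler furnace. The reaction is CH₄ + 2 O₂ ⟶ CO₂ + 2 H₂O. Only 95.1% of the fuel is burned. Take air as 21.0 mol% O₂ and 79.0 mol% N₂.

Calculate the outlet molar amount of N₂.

837 kmol/h

Stoichiometric O₂ = 2 × 74.1 = 148.2 kmol/h; O₂ fed = 148.2 × 1.501 = 222.4 kmol/h.
N₂ fed = 222.4 × 79/21 = 836.8 kmol/h.
Fuel reacted = 0.951 × 74.1 → ξ = 70.47 kmol/h.
Outlet (n = n₀ + ν ξ):
  CH₄: 74.1 − 1(70.47) = 3.631
  O₂: 222.4 − 2(70.47) = 81.51
  N₂: 836.8 (inert)
  CO₂: 0 + 1(70.47) = 70.47
  H₂O: 0 + 2(70.47) = 140.9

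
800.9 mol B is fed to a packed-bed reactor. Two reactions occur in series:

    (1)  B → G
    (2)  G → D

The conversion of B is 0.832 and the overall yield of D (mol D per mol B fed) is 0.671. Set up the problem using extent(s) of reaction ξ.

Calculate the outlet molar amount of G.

129 mol

Conversion of B: B consumed = 1ξ₁ = 0.832 × 800.9 → ξ₁ = 666.3 mol.
Yield of D: 1ξ₂ / 800.9 = 0.671 → ξ₂ = 537.4 mol.
Outlet amounts (n = n₀ + Σ ν·ξ):
  B: 800.9 − 1(666.3) = 134.6
  G: 0 + 1(666.3) − 1(537.4) = 128.9
  D: 0 + 1(537.4) = 537.4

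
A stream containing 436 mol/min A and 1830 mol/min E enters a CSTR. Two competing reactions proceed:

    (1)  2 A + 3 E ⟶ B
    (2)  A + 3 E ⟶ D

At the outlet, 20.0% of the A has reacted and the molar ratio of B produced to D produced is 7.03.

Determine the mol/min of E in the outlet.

Conversion of A: A consumed = 0.2 × 436 = 87.2 mol/min = 2ξ₁ + 1ξ₂.
Selectivity: 1ξ₁ / (1ξ₂) = 7.03 → ξ₁ = 7.03 ξ₂.
Substitute: (2·7.03 + 1) ξ₂ = 87.2 → ξ₂ = 5.79 mol/min, ξ₁ = 40.7 mol/min.
Outlet amounts (n = n₀ + Σ ν·ξ):
  A: 436 − 2(40.7) − 1(5.79) = 348.8
  E: 1830 − 3(40.7) − 3(5.79) = 1691
  B: 0 + 1(40.7) = 40.7
  D: 0 + 1(5.79) = 5.79

1690 mol/min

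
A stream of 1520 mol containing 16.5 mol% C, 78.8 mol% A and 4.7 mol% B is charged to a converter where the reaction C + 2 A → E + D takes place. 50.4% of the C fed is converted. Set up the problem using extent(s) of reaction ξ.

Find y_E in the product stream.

C reacted = 0.504 × 250.8 = 126.4 mol; ν_C = −1, so ξ = 126.4/1 = 126.4 mol.
Outlet amounts (n = n₀ + ν ξ):
  C: 250.8 − 1(126.4) = 124.4
  A: 1198 − 2(126.4) = 945
  E: 0 + 1(126.4) = 126.4
  D: 0 + 1(126.4) = 126.4
  B: 71.44 (inert)
Total out = 1394 mol; y_E = 126.4 / 1394 = 0.0907.

0.0907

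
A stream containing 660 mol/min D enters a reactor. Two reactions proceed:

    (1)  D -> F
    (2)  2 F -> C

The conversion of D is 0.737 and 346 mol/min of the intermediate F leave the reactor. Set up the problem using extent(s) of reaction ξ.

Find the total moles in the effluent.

Conversion of D: D consumed = 1ξ₁ = 0.737 × 660 → ξ₁ = 486.4 mol/min.
F balance: n_F = 0 + 1ξ₁ − 2ξ₂ = 346 → ξ₂ = (1·486.4 − 346)/2 = 70.21 mol/min.
Outlet amounts (n = n₀ + Σ ν·ξ):
  D: 660 − 1(486.4) = 173.6
  F: 0 + 1(486.4) − 2(70.21) = 346
  C: 0 + 1(70.21) = 70.21
Total out = 173.6 + 346 + 70.21 = 589.8 mol/min.

590 mol/min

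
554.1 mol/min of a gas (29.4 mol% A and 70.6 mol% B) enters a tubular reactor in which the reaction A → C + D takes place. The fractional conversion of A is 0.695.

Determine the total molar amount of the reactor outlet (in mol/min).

A reacted = 0.695 × 162.9 = 113.2 mol/min; ν_A = −1, so ξ = 113.2/1 = 113.2 mol/min.
Outlet amounts (n = n₀ + ν ξ):
  A: 162.9 − 1(113.2) = 49.69
  C: 0 + 1(113.2) = 113.2
  D: 0 + 1(113.2) = 113.2
  B: 391.2 (inert)
Total out = 49.69 + 113.2 + 113.2 + 391.2 = 667.3 mol/min.

667 mol/min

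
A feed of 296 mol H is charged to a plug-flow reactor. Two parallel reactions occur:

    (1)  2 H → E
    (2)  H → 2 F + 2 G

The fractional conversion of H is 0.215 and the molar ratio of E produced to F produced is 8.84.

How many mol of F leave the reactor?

3.5 mol

Conversion of H: H consumed = 0.215 × 296 = 63.64 mol = 2ξ₁ + 1ξ₂.
Selectivity: 1ξ₁ / (2ξ₂) = 8.84 → ξ₁ = 17.68 ξ₂.
Substitute: (2·17.68 + 1) ξ₂ = 63.64 → ξ₂ = 1.75 mol, ξ₁ = 30.94 mol.
Outlet amounts (n = n₀ + Σ ν·ξ):
  H: 296 − 2(30.94) − 1(1.75) = 232.4
  E: 0 + 1(30.94) = 30.94
  F: 0 + 2(1.75) = 3.501
  G: 0 + 2(1.75) = 3.501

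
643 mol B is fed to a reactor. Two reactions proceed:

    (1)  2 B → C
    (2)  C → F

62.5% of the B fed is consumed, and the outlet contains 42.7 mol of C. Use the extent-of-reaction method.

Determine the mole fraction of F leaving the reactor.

0.358

Conversion of B: B consumed = 2ξ₁ = 0.625 × 643 → ξ₁ = 200.9 mol.
C balance: n_C = 0 + 1ξ₁ − 1ξ₂ = 42.7 → ξ₂ = (1·200.9 − 42.7)/1 = 158.2 mol.
Outlet amounts (n = n₀ + Σ ν·ξ):
  B: 643 − 2(200.9) = 241.1
  C: 0 + 1(200.9) − 1(158.2) = 42.7
  F: 0 + 1(158.2) = 158.2
Total out = 442.1 mol; y_F = 158.2 / 442.1 = 0.358.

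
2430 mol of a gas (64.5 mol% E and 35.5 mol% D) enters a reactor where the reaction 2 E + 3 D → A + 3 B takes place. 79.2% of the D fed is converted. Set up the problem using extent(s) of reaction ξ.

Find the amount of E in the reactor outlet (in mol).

1110 mol

D reacted = 0.792 × 862.6 = 683.2 mol; ν_D = −3, so ξ = 683.2/3 = 227.7 mol.
Outlet amounts (n = n₀ + ν ξ):
  E: 1567 − 2(227.7) = 1112
  D: 862.6 − 3(227.7) = 179.4
  A: 0 + 1(227.7) = 227.7
  B: 0 + 3(227.7) = 683.2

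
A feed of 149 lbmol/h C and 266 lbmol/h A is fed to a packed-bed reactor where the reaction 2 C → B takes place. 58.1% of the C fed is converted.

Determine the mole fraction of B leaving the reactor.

C reacted = 0.581 × 149 = 86.57 lbmol/h; ν_C = −2, so ξ = 86.57/2 = 43.28 lbmol/h.
Outlet amounts (n = n₀ + ν ξ):
  C: 149 − 2(43.28) = 62.43
  B: 0 + 1(43.28) = 43.28
  A: 266 (inert)
Total out = 371.7 lbmol/h; y_B = 43.28 / 371.7 = 0.1164.

0.116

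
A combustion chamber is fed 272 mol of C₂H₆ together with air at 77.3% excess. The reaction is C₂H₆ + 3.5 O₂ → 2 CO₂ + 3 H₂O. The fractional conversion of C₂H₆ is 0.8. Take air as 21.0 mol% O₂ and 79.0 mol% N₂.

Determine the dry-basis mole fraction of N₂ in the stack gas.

0.818

Stoichiometric O₂ = 3.5 × 272 = 952 mol; O₂ fed = 952 × 1.773 = 1688 mol.
N₂ fed = 1688 × 79/21 = 6350 mol.
Fuel reacted = 0.8 × 272 → ξ = 217.6 mol.
Outlet (n = n₀ + ν ξ):
  C₂H₆: 272 − 1(217.6) = 54.4
  O₂: 1688 − 3.5(217.6) = 926.3
  N₂: 6350 (inert)
  CO₂: 0 + 2(217.6) = 435.2
  H₂O: 0 + 3(217.6) = 652.8
Dry total = 7766 mol; y_N₂ (dry) = 6350 / 7766 = 0.8177.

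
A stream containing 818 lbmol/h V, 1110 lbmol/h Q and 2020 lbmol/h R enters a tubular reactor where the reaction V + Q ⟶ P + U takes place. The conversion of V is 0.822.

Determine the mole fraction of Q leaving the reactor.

0.111

V reacted = 0.822 × 818 = 672.4 lbmol/h; ν_V = −1, so ξ = 672.4/1 = 672.4 lbmol/h.
Outlet amounts (n = n₀ + ν ξ):
  V: 818 − 1(672.4) = 145.6
  Q: 1110 − 1(672.4) = 437.6
  P: 0 + 1(672.4) = 672.4
  U: 0 + 1(672.4) = 672.4
  R: 2020 (inert)
Total out = 3948 lbmol/h; y_Q = 437.6 / 3948 = 0.1108.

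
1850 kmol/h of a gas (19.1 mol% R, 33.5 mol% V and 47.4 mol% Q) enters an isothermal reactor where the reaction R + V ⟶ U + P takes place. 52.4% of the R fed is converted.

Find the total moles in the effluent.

1850 kmol/h

R reacted = 0.524 × 353.4 = 185.2 kmol/h; ν_R = −1, so ξ = 185.2/1 = 185.2 kmol/h.
Outlet amounts (n = n₀ + ν ξ):
  R: 353.4 − 1(185.2) = 168.2
  V: 619.8 − 1(185.2) = 434.6
  U: 0 + 1(185.2) = 185.2
  P: 0 + 1(185.2) = 185.2
  Q: 876.9 (inert)
Total out = 168.2 + 434.6 + 185.2 + 185.2 + 876.9 = 1850 kmol/h.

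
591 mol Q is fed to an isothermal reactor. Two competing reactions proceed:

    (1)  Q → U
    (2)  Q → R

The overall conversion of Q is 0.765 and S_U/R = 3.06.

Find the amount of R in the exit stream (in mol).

111 mol

Conversion of Q: Q consumed = 0.765 × 591 = 452.1 mol = 1ξ₁ + 1ξ₂.
Selectivity: 1ξ₁ / (1ξ₂) = 3.06 → ξ₁ = 3.06 ξ₂.
Substitute: (1·3.06 + 1) ξ₂ = 452.1 → ξ₂ = 111.4 mol, ξ₁ = 340.8 mol.
Outlet amounts (n = n₀ + Σ ν·ξ):
  Q: 591 − 1(340.8) − 1(111.4) = 138.9
  U: 0 + 1(340.8) = 340.8
  R: 0 + 1(111.4) = 111.4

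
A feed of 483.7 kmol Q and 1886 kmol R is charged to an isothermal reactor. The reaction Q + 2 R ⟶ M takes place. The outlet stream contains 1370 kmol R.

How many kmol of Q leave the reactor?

For R: n = n₀ − 2ξ → 1370 = 1886 − 2ξ, giving ξ = 258 kmol.
Outlet amounts (n = n₀ + ν ξ):
  Q: 483.7 − 1(258) = 225.7
  R: 1886 − 2(258) = 1370
  M: 0 + 1(258) = 258

226 kmol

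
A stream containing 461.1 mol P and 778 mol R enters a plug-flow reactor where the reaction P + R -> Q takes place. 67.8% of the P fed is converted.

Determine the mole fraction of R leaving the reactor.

0.502

P reacted = 0.678 × 461.1 = 312.6 mol; ν_P = −1, so ξ = 312.6/1 = 312.6 mol.
Outlet amounts (n = n₀ + ν ξ):
  P: 461.1 − 1(312.6) = 148.5
  R: 778 − 1(312.6) = 465.4
  Q: 0 + 1(312.6) = 312.6
Total out = 926.5 mol; y_R = 465.4 / 926.5 = 0.5023.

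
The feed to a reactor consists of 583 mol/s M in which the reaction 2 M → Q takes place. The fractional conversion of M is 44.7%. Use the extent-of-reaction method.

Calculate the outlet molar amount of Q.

130 mol/s

M reacted = 0.447 × 583 = 260.6 mol/s; ν_M = −2, so ξ = 260.6/2 = 130.3 mol/s.
Outlet amounts (n = n₀ + ν ξ):
  M: 583 − 2(130.3) = 322.4
  Q: 0 + 1(130.3) = 130.3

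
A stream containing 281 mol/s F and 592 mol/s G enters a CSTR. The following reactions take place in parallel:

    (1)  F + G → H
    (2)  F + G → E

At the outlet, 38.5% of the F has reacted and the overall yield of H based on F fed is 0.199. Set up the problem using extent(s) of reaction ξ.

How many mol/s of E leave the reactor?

52.3 mol/s

Yield of H: 1ξ₁ / 281 = 0.199 → ξ₁ = 55.92 mol/s.
Conversion of F: 1ξ₁ + 1ξ₂ = 0.385 × 281 = 108.2 → ξ₂ = 52.27 mol/s.
Outlet amounts (n = n₀ + Σ ν·ξ):
  F: 281 − 1(55.92) − 1(52.27) = 172.8
  G: 592 − 1(55.92) − 1(52.27) = 483.8
  H: 0 + 1(55.92) = 55.92
  E: 0 + 1(52.27) = 52.27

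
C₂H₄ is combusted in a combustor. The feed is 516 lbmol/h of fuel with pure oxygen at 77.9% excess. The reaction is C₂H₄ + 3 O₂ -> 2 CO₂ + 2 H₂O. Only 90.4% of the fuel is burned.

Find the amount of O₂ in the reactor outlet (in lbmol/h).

Stoichiometric O₂ = 3 × 516 = 1548 lbmol/h; O₂ fed = 1548 × 1.779 = 2754 lbmol/h.
Fuel reacted = 0.904 × 516 → ξ = 466.5 lbmol/h.
Outlet (n = n₀ + ν ξ):
  C₂H₄: 516 − 1(466.5) = 49.54
  O₂: 2754 − 3(466.5) = 1354
  CO₂: 0 + 2(466.5) = 932.9
  H₂O: 0 + 2(466.5) = 932.9

1350 lbmol/h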